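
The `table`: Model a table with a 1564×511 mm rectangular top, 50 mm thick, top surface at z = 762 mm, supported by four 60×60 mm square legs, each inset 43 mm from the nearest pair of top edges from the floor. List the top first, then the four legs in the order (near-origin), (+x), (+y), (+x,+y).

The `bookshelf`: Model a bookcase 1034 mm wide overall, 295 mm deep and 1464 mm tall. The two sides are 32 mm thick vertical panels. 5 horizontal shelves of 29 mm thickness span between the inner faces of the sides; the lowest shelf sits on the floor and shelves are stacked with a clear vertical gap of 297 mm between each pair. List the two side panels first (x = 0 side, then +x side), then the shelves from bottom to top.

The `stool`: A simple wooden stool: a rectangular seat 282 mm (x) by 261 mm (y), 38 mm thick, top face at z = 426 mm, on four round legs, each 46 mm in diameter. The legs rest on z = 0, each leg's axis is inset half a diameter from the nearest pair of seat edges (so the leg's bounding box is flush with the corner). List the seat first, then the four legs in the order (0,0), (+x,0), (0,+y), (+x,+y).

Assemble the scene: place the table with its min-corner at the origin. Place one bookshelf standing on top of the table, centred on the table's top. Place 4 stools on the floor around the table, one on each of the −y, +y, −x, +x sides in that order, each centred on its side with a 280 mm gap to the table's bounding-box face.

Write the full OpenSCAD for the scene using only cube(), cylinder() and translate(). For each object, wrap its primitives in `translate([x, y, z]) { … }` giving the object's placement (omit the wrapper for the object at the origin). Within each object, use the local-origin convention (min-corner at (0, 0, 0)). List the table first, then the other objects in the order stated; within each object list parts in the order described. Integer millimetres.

translate([0, 0, 712]) cube([1564, 511, 50]);
translate([43, 43, 0]) cube([60, 60, 712]);
translate([1461, 43, 0]) cube([60, 60, 712]);
translate([43, 408, 0]) cube([60, 60, 712]);
translate([1461, 408, 0]) cube([60, 60, 712]);
translate([265, 108, 762]) {
  cube([32, 295, 1464]);
  translate([1002, 0, 0]) cube([32, 295, 1464]);
  translate([32, 0, 0]) cube([970, 295, 29]);
  translate([32, 0, 326]) cube([970, 295, 29]);
  translate([32, 0, 652]) cube([970, 295, 29]);
  translate([32, 0, 978]) cube([970, 295, 29]);
  translate([32, 0, 1304]) cube([970, 295, 29]);
}
translate([641, -541, 0]) {
  translate([0, 0, 388]) cube([282, 261, 38]);
  translate([23, 23, 0]) cylinder(h = 388, r = 23);
  translate([259, 23, 0]) cylinder(h = 388, r = 23);
  translate([23, 238, 0]) cylinder(h = 388, r = 23);
  translate([259, 238, 0]) cylinder(h = 388, r = 23);
}
translate([641, 791, 0]) {
  translate([0, 0, 388]) cube([282, 261, 38]);
  translate([23, 23, 0]) cylinder(h = 388, r = 23);
  translate([259, 23, 0]) cylinder(h = 388, r = 23);
  translate([23, 238, 0]) cylinder(h = 388, r = 23);
  translate([259, 238, 0]) cylinder(h = 388, r = 23);
}
translate([-562, 125, 0]) {
  translate([0, 0, 388]) cube([282, 261, 38]);
  translate([23, 23, 0]) cylinder(h = 388, r = 23);
  translate([259, 23, 0]) cylinder(h = 388, r = 23);
  translate([23, 238, 0]) cylinder(h = 388, r = 23);
  translate([259, 238, 0]) cylinder(h = 388, r = 23);
}
translate([1844, 125, 0]) {
  translate([0, 0, 388]) cube([282, 261, 38]);
  translate([23, 23, 0]) cylinder(h = 388, r = 23);
  translate([259, 23, 0]) cylinder(h = 388, r = 23);
  translate([23, 238, 0]) cylinder(h = 388, r = 23);
  translate([259, 238, 0]) cylinder(h = 388, r = 23);
}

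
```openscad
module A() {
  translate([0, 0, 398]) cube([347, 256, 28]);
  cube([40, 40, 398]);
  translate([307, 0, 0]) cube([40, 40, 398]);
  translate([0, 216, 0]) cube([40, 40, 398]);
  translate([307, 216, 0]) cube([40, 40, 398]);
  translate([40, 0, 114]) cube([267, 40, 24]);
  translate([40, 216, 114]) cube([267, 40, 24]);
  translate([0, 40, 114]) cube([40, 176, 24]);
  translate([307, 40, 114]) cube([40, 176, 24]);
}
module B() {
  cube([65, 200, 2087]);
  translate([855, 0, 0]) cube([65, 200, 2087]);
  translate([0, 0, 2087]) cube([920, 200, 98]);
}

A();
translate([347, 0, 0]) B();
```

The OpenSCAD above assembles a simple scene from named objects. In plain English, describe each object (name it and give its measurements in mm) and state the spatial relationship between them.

A is a four-legged stool. The seat is a 347×256×28 mm slab whose top surface is at z = 426 mm; four square legs, each 40×40 mm in cross-section, run from the floor (z = 0) to the underside of the seat, each flush with a corner of the seat. Four stretchers, 40 mm wide and 24 mm tall, connect adjacent legs with their undersides at z = 114 mm, each running between the inner faces of the legs it joins and aligned with the legs' outer faces on the other axis.

B is a door frame. The clear opening is 790 mm wide and 2087 mm high. Two 65 mm wide jambs, 200 mm deep, stand either side of the opening from the floor to the top of the opening. A 98 mm thick head sits across the top of both jambs, spanning the full outside width of the frame.

The door frame is against the stool's +x side, with their −y faces flush.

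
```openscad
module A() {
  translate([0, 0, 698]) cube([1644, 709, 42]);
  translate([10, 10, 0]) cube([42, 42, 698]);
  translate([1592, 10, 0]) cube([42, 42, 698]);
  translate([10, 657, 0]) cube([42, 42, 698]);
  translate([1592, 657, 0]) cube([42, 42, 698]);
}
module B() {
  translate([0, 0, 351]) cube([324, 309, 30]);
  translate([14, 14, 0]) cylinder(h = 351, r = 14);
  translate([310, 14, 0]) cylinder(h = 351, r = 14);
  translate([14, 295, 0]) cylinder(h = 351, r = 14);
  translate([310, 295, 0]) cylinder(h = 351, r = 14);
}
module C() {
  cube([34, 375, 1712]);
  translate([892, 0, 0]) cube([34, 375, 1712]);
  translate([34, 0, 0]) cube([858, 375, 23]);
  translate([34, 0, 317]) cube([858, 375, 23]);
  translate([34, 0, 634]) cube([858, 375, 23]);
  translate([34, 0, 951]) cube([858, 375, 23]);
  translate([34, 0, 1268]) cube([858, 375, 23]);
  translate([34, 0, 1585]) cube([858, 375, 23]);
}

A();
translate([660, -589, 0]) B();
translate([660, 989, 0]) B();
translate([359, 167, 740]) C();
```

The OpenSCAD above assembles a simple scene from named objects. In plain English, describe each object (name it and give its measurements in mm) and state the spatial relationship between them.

A is a table with a 1644×709 mm rectangular top, 42 mm thick, top surface at z = 740 mm, supported by four 42×42 mm square legs, each inset 10 mm from the nearest pair of top edges, running from the floor.

B is a simple wooden stool: a rectangular seat 324 mm (x) by 309 mm (y), 30 mm thick, top face at z = 381 mm, on four round legs, each 28 mm in diameter. The legs rest on z = 0, each leg's axis is inset half a diameter from the nearest pair of seat edges (so the leg's bounding box is flush with the corner).

C is an open bookshelf. Two side panels, each 34 mm thick, 375 mm deep and 1712 mm tall, stand 926 mm apart (outside-to-outside). Between them sit 6 shelves, each 23 mm thick and 375 mm deep, spanning the full gap between the sides. The bottom shelf rests on the floor (its underside at z = 0) and the clear gap between one shelf's top and the next shelf's underside is 294 mm.

Two stools sit around the table at the −y, +y sides. The bookshelf is on top of the table, centred.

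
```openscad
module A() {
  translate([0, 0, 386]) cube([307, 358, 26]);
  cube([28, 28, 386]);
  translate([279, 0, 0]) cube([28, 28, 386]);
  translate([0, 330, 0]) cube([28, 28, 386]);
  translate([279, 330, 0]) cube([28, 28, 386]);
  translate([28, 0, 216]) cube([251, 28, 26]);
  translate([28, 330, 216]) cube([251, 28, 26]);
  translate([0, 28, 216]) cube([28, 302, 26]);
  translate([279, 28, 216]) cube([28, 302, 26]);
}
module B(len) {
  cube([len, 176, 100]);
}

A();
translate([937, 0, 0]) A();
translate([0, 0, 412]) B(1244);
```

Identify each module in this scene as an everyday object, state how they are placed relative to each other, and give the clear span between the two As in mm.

A is a stool. B is a beam. A beam spans the tops of two stools. The clear span between the two stools is 630 mm.

Second stool starts at x = 937; first ends at x = 307; clear span = 937 − 307 = 630 mm.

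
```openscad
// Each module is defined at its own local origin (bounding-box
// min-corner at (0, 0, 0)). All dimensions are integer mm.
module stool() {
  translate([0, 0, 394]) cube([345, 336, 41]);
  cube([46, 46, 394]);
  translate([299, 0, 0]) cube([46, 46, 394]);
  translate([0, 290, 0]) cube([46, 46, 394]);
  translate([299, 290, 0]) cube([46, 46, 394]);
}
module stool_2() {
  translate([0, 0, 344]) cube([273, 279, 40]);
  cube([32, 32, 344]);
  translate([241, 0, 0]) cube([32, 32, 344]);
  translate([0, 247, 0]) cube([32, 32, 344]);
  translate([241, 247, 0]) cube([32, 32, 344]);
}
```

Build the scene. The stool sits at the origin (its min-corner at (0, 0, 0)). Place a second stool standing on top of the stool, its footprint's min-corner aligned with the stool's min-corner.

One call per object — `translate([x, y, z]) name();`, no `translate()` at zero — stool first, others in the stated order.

stool();
translate([0, 0, 435]) stool_2();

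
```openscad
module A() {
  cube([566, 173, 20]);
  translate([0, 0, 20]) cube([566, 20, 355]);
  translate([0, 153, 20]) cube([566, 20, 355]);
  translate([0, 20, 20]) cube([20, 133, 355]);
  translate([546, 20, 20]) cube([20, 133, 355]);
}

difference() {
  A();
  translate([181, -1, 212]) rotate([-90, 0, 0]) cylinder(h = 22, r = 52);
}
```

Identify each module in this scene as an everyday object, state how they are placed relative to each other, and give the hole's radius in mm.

The subtracted cylinder has r = 52 mm.

A is an open box. The open box has a circular hole through its front wall. The hole's radius is 52 mm.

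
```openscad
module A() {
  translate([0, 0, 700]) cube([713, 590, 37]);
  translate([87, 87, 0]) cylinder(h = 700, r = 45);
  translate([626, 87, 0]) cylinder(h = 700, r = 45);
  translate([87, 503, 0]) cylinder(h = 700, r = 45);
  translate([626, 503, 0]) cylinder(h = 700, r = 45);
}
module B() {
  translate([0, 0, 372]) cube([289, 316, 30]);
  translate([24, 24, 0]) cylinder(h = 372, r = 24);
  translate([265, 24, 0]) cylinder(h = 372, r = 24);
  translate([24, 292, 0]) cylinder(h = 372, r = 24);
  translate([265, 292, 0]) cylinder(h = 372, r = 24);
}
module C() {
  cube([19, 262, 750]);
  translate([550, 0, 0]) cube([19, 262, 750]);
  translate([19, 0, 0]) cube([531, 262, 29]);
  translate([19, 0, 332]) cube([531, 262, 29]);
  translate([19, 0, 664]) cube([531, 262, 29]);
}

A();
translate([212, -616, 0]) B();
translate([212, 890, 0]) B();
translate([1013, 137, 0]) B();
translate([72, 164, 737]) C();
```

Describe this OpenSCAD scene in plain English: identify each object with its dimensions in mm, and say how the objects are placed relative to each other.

A is a rectangular dining table. The top is 713×590×37 mm with its upper surface at z = 737 mm. It stands on four round legs of 90 mm diameter, each leg's bounding box inset 42 mm from the nearest pair of top edges, running from the floor to the underside of the top.

B is a simple wooden stool: a rectangular seat 289 mm (x) by 316 mm (y), 30 mm thick, top face at z = 402 mm, on four round legs, each 48 mm in diameter. The legs rest on z = 0, each leg's axis is inset half a diameter from the nearest pair of seat edges (so the leg's bounding box is flush with the corner).

C is an open bookshelf. Two side panels, each 19 mm thick, 262 mm deep and 750 mm tall, stand 569 mm apart (outside-to-outside). Between them sit 3 shelves, each 29 mm thick and 262 mm deep, spanning the full gap between the sides. The bottom shelf rests on the floor (its underside at z = 0) and the clear gap between one shelf's top and the next shelf's underside is 303 mm.

Three stools sit around the table at the −y, +y, +x sides. The bookshelf is on top of the table, centred.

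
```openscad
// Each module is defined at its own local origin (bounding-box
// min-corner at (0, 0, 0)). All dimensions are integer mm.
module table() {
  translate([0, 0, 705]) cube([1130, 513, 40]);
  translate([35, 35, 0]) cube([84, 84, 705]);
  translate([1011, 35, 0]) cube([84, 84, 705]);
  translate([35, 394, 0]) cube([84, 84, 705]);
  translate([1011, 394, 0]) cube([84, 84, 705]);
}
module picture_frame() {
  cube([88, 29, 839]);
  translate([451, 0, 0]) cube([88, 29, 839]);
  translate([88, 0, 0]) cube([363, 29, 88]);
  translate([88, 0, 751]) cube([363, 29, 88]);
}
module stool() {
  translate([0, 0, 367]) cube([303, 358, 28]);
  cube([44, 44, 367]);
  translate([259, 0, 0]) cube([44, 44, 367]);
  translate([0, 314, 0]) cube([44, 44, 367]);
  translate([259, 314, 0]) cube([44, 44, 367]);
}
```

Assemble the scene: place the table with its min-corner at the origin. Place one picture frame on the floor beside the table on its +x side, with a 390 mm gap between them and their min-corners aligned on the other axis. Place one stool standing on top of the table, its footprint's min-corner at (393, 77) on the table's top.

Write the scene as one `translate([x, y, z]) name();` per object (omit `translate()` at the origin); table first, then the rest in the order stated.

table();
translate([1520, 0, 0]) picture_frame();
translate([393, 77, 745]) stool();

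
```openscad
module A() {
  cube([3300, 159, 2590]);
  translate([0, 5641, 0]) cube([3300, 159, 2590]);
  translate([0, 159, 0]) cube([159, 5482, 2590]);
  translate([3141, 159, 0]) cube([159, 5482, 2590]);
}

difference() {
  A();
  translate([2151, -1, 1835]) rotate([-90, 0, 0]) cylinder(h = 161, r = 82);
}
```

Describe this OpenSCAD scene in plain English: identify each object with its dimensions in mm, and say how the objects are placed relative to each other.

A is a box-shaped house frame (walls only): outside footprint 3300×5800 mm, wall height 2590 mm, wall thickness 159 mm. The two y-facing walls run the full x-width; the two x-facing walls fit between the inner faces of the y-facing walls.

The house frame has a circular hole of radius 82 mm through its front wall, centred at (x = 2151, z = 1835).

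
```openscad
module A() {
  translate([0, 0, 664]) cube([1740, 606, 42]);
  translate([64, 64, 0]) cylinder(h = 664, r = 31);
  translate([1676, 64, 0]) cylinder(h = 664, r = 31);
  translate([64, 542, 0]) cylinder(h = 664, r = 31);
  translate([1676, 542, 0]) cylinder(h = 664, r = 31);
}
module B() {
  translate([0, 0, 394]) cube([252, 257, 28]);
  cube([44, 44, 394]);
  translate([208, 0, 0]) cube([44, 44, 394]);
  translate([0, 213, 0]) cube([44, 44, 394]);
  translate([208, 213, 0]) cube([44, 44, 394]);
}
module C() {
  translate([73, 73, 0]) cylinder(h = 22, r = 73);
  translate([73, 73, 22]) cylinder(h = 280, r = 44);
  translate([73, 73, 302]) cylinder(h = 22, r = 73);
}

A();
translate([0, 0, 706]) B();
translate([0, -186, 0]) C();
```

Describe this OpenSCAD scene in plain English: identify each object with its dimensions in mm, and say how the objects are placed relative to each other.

A is a table with a 1740×606 mm rectangular top, 42 mm thick, top surface at z = 706 mm, supported by four round legs of 62 mm diameter, each leg's bounding box inset 33 mm from the nearest pair of top edges, running from the floor.

B is a simple wooden stool: a rectangular seat 252 mm (x) by 257 mm (y), 28 mm thick, top face at z = 422 mm, on four square legs, each 44×44 mm in cross-section. The legs rest on z = 0, each flush with a corner of the seat.

C is a spool: two coaxial disc flanges of radius 73 mm and thickness 22 mm, joined by a core cylinder of radius 44 mm and height 280 mm. The lower flange rests on z = 0 and the three cylinders share a vertical axis.

The stool is on top of the table. The spool is on the floor beside the table on its −y side.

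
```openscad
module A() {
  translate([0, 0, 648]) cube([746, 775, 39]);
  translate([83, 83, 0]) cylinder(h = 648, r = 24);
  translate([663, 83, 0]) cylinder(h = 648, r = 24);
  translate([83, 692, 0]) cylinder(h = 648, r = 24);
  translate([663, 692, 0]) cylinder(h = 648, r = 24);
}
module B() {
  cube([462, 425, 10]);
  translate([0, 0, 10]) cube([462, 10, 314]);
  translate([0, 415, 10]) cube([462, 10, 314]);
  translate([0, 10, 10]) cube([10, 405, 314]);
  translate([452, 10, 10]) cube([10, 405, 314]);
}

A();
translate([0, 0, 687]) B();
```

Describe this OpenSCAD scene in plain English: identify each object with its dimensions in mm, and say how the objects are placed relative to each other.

A is a rectangular dining table. The top is 746×775×39 mm with its upper surface at z = 687 mm. It stands on four round legs of 48 mm diameter, each leg's bounding box inset 59 mm from the nearest pair of top edges, running from the floor to the underside of the top.

B is an open storage box with external size 462×425×324 mm and wall thickness 10 mm (the base is also 10 mm thick). The base covers the whole footprint; the four walls stand on the base, with the y-facing walls full-width and the x-facing walls fitting between their inner faces.

The open box is on top of the table.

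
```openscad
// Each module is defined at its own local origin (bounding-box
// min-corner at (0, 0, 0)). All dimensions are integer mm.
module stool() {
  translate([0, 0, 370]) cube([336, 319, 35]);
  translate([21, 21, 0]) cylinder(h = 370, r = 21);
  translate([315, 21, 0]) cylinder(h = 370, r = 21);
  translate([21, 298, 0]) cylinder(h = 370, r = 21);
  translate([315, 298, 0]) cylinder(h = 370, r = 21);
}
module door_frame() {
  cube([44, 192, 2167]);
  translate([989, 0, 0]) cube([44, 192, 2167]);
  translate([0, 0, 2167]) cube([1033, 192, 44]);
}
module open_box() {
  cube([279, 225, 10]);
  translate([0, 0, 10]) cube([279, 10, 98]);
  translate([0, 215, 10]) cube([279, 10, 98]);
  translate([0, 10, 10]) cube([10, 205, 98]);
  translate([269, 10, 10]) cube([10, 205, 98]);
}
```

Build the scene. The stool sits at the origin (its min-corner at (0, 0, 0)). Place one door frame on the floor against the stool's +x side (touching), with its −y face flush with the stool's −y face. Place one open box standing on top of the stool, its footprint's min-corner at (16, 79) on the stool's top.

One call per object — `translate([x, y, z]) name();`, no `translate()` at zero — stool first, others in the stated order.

stool();
translate([336, 0, 0]) door_frame();
translate([16, 79, 405]) open_box();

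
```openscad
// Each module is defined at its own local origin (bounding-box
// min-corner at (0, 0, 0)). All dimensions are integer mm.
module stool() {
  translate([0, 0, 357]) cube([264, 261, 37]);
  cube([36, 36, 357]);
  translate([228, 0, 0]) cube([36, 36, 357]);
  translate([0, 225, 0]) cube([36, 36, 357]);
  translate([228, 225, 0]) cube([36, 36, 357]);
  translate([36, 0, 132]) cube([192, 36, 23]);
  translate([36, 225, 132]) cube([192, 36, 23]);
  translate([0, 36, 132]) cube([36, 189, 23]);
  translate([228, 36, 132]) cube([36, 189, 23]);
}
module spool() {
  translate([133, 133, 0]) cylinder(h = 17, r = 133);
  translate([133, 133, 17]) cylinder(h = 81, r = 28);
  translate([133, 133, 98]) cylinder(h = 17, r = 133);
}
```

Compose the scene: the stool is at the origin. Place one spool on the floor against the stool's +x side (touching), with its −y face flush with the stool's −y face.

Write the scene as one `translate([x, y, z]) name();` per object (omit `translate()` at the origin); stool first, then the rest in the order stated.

stool();
translate([264, 0, 0]) spool();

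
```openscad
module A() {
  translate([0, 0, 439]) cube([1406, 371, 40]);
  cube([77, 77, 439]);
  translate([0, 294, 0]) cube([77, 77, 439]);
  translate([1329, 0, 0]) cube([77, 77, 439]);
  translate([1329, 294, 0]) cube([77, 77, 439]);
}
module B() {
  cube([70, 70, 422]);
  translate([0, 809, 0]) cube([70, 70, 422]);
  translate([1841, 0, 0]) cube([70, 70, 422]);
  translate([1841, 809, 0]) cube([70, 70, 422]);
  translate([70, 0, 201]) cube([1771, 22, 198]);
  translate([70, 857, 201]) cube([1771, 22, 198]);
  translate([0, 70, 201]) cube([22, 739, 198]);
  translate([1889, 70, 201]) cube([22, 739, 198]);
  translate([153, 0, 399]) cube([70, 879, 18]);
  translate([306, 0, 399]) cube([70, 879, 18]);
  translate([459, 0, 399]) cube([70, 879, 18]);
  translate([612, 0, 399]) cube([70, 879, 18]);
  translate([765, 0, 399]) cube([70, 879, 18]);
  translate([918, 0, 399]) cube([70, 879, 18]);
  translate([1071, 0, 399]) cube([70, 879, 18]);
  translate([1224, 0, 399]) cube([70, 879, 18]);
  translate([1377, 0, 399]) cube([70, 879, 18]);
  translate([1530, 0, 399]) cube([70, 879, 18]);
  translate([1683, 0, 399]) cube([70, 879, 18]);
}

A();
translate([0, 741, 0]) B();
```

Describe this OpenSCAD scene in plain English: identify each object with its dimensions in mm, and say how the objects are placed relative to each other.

A is a bench: a 1406×371 mm seat slab, 40 mm thick, top at z = 479 mm, on four 77×77 mm square legs flush with the seat corners and standing on z = 0.

B is a bed frame 1911 mm long (x) by 879 mm wide (y). Four 70×70 mm corner posts, 422 mm tall, at the corners of the footprint. Four rails of 22 mm thickness and 198 mm height run between adjacent posts with their undersides at z = 201 mm, their outer faces flush with the outside of the frame (the two x-running rails run between the posts' inner faces; the two y-running rails run between the posts' inner faces). 11 slats, each 70 mm wide (x) and 18 mm thick, lie across the top of the two x-running rails, running the full 879 mm width of the frame in y; the slats are evenly spaced along x between the inner faces of the end posts with equal gaps (rounded down to the nearest mm) at the −x end and between each pair — any rounding remainder accumulates at the +x end.

The bed frame is on the floor beside the bench on its +y side.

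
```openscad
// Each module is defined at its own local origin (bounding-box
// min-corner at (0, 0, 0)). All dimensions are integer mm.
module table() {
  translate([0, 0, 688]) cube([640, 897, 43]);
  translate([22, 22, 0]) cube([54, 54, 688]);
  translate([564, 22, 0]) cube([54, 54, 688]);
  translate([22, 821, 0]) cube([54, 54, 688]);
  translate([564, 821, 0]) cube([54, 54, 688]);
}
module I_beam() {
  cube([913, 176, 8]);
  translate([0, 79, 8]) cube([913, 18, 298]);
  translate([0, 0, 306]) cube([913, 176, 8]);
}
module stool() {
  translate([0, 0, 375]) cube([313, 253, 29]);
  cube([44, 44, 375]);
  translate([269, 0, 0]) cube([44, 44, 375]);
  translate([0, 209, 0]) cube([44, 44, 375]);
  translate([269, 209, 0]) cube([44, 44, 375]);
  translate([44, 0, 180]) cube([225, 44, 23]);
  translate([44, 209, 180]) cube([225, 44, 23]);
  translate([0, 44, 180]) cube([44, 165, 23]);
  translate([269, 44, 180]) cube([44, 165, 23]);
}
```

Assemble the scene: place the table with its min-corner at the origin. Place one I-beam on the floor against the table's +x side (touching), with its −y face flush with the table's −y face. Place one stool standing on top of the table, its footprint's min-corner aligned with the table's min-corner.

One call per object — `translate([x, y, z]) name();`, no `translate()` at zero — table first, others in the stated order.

table();
translate([640, 0, 0]) I_beam();
translate([0, 0, 731]) stool();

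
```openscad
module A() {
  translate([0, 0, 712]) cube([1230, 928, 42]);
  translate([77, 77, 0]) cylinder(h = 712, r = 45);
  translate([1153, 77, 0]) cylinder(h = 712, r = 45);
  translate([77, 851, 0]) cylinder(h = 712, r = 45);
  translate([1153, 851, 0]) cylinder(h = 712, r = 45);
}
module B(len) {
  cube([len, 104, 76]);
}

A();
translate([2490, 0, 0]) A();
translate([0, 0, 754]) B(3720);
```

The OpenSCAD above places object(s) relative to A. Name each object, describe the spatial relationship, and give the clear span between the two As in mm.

Second table starts at x = 2490; first ends at x = 1230; clear span = 2490 − 1230 = 1260 mm.

A is a table. B is a beam. A beam spans the tops of two tables. The clear span between the two tables is 1260 mm.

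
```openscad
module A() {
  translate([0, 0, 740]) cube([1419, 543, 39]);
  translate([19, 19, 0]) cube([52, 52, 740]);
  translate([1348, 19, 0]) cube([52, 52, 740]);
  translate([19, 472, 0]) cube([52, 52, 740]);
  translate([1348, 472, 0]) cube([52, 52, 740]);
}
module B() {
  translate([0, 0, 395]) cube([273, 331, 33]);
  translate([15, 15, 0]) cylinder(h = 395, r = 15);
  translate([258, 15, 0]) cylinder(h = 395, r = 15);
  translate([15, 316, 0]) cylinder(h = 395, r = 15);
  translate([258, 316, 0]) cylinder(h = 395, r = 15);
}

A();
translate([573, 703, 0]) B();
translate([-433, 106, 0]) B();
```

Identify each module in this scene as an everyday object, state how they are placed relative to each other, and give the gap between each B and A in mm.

Each stool's nearest face is 160 mm from the table's bounding box.

A is a table. B is a stool. Two stools sit around the table at the +y, −x sides. The gap between each stool and the table is 160 mm.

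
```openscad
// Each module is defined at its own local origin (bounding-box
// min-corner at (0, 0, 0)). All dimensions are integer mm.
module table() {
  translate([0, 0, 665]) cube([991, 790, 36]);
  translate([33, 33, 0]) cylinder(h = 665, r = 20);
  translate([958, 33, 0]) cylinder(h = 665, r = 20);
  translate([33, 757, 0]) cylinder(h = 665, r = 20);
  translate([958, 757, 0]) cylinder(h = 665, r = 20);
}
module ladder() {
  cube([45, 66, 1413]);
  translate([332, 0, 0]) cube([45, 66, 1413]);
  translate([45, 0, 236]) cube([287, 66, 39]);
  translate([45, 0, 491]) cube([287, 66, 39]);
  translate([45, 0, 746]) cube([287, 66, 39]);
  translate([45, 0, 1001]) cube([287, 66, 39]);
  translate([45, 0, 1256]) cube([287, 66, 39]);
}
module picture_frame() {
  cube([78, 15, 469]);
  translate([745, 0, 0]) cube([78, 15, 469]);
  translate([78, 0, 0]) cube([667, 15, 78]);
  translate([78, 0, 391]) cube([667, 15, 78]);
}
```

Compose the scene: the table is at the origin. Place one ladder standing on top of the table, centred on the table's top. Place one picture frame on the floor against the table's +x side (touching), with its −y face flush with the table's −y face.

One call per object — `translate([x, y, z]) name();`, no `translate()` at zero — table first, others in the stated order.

table();
translate([307, 362, 701]) ladder();
translate([991, 0, 0]) picture_frame();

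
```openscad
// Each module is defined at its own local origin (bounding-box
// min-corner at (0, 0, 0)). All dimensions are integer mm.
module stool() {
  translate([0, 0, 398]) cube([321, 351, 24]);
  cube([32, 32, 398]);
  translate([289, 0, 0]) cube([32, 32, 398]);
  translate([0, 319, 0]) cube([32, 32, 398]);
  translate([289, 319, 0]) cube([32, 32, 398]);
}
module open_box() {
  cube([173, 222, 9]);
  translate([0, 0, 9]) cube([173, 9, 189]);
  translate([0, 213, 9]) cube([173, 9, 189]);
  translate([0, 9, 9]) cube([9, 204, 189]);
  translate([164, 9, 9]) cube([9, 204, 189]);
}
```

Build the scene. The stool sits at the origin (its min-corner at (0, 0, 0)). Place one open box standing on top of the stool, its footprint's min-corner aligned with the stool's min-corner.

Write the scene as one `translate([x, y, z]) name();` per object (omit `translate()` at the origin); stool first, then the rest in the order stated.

stool();
translate([0, 0, 422]) open_box();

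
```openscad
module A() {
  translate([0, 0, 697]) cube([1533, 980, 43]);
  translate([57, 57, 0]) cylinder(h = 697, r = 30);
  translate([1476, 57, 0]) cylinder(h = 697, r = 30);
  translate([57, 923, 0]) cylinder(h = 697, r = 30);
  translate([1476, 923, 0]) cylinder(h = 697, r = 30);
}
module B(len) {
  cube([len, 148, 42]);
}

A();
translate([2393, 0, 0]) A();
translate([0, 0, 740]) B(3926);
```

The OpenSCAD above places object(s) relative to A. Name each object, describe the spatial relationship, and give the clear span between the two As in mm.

Second table starts at x = 2393; first ends at x = 1533; clear span = 2393 − 1533 = 860 mm.

A is a table. B is a beam. A beam spans the tops of two tables. The clear span between the two tables is 860 mm.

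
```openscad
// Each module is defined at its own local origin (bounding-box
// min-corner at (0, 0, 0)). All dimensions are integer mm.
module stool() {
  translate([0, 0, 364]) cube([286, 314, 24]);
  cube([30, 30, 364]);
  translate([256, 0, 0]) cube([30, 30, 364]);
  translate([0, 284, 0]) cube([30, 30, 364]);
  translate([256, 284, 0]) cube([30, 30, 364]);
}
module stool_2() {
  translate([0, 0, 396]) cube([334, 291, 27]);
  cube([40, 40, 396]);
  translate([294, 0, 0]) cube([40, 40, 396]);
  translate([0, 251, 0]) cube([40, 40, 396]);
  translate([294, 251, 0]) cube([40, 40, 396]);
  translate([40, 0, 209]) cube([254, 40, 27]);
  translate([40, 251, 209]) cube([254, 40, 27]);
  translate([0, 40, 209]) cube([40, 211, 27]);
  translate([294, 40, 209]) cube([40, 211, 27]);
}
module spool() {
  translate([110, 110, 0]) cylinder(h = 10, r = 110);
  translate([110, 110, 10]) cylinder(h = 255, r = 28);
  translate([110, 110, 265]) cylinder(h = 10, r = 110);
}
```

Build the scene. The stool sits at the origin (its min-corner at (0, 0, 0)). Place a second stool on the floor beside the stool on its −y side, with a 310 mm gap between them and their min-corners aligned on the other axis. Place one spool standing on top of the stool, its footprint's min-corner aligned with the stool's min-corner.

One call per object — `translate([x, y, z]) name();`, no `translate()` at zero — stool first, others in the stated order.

stool();
translate([0, -601, 0]) stool_2();
translate([0, 0, 388]) spool();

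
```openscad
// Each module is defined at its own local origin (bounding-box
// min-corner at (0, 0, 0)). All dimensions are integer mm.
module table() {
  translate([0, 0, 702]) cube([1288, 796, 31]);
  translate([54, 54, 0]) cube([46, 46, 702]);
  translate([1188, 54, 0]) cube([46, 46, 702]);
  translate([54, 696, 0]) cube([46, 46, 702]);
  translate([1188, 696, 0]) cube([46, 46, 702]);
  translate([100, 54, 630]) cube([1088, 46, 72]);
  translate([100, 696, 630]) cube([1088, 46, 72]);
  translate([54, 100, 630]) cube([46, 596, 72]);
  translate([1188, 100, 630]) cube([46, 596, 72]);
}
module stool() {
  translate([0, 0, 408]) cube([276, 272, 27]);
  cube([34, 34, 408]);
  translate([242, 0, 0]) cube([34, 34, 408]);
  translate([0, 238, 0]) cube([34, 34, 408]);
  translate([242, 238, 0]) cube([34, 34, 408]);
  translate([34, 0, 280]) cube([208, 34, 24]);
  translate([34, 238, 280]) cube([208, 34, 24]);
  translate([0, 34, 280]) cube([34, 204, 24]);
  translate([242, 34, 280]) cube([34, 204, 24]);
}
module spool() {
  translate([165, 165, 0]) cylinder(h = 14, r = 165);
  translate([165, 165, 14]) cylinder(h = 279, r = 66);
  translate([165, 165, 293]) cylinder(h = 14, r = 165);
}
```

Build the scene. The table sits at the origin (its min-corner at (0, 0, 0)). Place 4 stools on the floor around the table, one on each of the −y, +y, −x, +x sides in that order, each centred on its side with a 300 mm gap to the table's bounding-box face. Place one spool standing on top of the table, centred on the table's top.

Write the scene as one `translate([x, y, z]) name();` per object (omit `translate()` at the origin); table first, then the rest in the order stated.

table();
translate([506, -572, 0]) stool();
translate([506, 1096, 0]) stool();
translate([-576, 262, 0]) stool();
translate([1588, 262, 0]) stool();
translate([479, 233, 733]) spool();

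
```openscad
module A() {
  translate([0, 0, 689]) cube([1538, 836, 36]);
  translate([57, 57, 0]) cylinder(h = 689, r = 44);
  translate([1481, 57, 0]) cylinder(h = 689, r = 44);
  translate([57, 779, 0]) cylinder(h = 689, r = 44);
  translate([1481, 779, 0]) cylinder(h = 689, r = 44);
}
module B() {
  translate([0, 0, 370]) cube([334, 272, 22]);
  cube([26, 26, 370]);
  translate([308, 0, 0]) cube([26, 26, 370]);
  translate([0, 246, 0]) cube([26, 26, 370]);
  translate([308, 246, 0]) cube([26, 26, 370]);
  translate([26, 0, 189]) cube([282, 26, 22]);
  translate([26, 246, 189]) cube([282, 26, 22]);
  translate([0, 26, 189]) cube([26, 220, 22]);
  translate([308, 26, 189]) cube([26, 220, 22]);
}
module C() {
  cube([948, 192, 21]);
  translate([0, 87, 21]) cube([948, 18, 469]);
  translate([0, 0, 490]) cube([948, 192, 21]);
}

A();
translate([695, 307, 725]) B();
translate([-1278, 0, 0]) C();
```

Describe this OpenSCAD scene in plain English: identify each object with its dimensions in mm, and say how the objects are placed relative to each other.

A is a table: top 1538 mm (x) × 836 mm (y), 36 mm thick, upper face at z = 725 mm, on four round legs of 88 mm diameter, each leg's bounding box inset 13 mm from the nearest pair of top edges, running from z = 0 to the bottom of the top.

B is a four-legged stool. The seat is 334×272 mm, 22 mm thick, top at z = 392 mm. It stands on four square legs, each 26×26 mm in cross-section, from z = 0 to the seat underside, each flush with a corner of the seat. Four stretchers, 26 mm wide and 22 mm tall, connect adjacent legs with their undersides at z = 189 mm, each running between the inner faces of the legs it joins and aligned with the legs' outer faces on the other axis.

C is an I-beam lying along x, 948 mm long. Overall section height 511 mm. Two flanges 192 mm wide (y) and 21 mm thick, one on the floor and one at the top; a web 18 mm thick runs between them, centred on the flange width.

The stool is on top of the table. The I-beam is on the floor beside the table on its −x side.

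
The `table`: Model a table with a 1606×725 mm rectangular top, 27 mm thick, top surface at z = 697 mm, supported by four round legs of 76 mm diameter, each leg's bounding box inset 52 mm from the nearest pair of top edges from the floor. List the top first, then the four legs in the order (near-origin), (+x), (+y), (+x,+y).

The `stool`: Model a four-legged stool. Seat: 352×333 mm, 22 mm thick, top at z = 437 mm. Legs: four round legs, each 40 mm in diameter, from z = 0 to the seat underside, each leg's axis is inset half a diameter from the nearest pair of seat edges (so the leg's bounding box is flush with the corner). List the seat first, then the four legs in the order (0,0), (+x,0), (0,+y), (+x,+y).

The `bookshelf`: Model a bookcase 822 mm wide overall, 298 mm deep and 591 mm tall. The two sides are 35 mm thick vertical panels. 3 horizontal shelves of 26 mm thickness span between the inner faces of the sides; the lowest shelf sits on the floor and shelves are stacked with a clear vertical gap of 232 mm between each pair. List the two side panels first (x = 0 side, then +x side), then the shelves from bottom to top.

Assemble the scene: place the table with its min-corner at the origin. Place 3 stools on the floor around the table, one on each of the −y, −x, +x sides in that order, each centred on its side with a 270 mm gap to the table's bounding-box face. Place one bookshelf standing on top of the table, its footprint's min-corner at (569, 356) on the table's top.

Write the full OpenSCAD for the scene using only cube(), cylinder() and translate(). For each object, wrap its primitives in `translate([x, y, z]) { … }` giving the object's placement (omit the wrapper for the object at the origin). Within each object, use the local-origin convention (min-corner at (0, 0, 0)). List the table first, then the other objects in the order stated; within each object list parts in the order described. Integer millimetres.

translate([0, 0, 670]) cube([1606, 725, 27]);
translate([90, 90, 0]) cylinder(h = 670, r = 38);
translate([1516, 90, 0]) cylinder(h = 670, r = 38);
translate([90, 635, 0]) cylinder(h = 670, r = 38);
translate([1516, 635, 0]) cylinder(h = 670, r = 38);
translate([627, -603, 0]) {
  translate([0, 0, 415]) cube([352, 333, 22]);
  translate([20, 20, 0]) cylinder(h = 415, r = 20);
  translate([332, 20, 0]) cylinder(h = 415, r = 20);
  translate([20, 313, 0]) cylinder(h = 415, r = 20);
  translate([332, 313, 0]) cylinder(h = 415, r = 20);
}
translate([-622, 196, 0]) {
  translate([0, 0, 415]) cube([352, 333, 22]);
  translate([20, 20, 0]) cylinder(h = 415, r = 20);
  translate([332, 20, 0]) cylinder(h = 415, r = 20);
  translate([20, 313, 0]) cylinder(h = 415, r = 20);
  translate([332, 313, 0]) cylinder(h = 415, r = 20);
}
translate([1876, 196, 0]) {
  translate([0, 0, 415]) cube([352, 333, 22]);
  translate([20, 20, 0]) cylinder(h = 415, r = 20);
  translate([332, 20, 0]) cylinder(h = 415, r = 20);
  translate([20, 313, 0]) cylinder(h = 415, r = 20);
  translate([332, 313, 0]) cylinder(h = 415, r = 20);
}
translate([569, 356, 697]) {
  cube([35, 298, 591]);
  translate([787, 0, 0]) cube([35, 298, 591]);
  translate([35, 0, 0]) cube([752, 298, 26]);
  translate([35, 0, 258]) cube([752, 298, 26]);
  translate([35, 0, 516]) cube([752, 298, 26]);
}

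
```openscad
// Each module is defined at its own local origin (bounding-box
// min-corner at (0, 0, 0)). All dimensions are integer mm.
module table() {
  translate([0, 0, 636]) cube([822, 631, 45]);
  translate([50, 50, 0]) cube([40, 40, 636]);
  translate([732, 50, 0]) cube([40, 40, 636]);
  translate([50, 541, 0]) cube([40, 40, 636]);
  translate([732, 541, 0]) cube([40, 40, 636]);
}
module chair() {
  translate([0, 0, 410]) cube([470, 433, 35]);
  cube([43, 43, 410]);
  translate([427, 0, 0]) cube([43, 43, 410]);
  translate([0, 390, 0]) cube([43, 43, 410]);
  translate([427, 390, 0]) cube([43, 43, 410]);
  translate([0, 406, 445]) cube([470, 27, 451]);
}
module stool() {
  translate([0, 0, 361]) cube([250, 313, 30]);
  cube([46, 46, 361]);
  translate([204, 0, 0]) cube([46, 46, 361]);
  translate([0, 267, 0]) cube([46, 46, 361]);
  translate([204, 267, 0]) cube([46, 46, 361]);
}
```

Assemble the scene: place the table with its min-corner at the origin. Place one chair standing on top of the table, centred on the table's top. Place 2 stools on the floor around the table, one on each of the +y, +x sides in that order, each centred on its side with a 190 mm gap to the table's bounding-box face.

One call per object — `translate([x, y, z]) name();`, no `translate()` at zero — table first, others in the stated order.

table();
translate([176, 99, 681]) chair();
translate([286, 821, 0]) stool();
translate([1012, 159, 0]) stool();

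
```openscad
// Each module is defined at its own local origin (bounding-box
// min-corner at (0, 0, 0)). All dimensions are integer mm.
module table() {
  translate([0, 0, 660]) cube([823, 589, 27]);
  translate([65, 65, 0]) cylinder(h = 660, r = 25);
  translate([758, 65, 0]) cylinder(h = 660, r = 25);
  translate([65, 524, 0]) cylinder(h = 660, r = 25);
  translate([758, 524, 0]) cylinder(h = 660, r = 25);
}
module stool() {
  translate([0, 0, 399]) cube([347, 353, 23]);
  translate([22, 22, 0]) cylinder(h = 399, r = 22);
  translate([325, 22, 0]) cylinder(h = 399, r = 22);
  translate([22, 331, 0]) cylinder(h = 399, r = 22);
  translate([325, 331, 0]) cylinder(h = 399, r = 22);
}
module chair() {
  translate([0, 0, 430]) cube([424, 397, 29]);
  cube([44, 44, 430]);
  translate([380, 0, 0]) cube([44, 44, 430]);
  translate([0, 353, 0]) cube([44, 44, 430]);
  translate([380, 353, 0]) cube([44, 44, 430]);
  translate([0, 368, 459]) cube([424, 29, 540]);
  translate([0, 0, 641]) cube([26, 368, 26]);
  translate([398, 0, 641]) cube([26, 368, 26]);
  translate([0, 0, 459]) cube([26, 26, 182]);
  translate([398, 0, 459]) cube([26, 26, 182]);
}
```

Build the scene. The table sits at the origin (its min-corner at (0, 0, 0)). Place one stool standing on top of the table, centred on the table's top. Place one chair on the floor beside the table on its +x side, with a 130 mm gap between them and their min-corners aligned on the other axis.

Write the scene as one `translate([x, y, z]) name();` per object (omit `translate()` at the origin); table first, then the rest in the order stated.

table();
translate([238, 118, 687]) stool();
translate([953, 0, 0]) chair();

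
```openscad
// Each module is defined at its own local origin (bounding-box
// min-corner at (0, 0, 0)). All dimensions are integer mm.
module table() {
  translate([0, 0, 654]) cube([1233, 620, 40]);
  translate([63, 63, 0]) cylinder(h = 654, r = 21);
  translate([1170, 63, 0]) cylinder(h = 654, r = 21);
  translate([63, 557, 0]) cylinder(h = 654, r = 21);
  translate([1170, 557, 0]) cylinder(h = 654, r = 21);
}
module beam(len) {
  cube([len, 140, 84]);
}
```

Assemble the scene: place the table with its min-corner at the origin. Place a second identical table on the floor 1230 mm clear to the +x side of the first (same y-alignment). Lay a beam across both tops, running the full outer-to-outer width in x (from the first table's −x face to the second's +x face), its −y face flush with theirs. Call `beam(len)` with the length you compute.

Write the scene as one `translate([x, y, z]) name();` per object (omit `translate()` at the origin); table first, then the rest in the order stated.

table();
translate([2463, 0, 0]) table();
translate([0, 0, 694]) beam(3696);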